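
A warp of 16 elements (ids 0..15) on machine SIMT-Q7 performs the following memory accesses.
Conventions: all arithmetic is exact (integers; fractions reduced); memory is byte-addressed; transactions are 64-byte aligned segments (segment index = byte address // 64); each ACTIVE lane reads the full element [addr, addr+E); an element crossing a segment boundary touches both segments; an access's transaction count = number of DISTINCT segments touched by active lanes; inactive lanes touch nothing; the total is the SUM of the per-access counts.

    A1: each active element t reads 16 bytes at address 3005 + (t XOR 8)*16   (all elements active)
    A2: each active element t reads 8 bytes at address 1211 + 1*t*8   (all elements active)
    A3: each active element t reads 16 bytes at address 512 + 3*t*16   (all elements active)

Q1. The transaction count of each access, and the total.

A1: 5 transactions
A2: 3 transactions
A3: 12 transactions

Answer: 5,3,12; total 20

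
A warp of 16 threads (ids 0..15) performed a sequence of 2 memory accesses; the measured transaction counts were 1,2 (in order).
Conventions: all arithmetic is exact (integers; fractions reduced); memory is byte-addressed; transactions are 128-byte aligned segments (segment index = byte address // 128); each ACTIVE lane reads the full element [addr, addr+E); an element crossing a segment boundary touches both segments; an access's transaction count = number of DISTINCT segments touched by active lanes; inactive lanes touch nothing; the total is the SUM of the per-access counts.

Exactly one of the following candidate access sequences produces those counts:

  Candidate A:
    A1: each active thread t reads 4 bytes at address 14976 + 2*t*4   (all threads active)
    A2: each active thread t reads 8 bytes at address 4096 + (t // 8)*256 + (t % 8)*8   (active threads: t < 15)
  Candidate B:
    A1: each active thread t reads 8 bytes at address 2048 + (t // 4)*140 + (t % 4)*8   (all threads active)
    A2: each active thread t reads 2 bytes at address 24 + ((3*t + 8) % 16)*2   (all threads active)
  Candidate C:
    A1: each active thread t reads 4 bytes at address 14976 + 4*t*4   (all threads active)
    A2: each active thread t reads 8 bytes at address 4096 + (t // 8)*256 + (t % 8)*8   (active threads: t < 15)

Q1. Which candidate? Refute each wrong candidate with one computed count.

B: A1 gives 4 transactions, not 1
C: A1 gives 2 transactions, not 1
A: all counts match (1,2)

Answer: A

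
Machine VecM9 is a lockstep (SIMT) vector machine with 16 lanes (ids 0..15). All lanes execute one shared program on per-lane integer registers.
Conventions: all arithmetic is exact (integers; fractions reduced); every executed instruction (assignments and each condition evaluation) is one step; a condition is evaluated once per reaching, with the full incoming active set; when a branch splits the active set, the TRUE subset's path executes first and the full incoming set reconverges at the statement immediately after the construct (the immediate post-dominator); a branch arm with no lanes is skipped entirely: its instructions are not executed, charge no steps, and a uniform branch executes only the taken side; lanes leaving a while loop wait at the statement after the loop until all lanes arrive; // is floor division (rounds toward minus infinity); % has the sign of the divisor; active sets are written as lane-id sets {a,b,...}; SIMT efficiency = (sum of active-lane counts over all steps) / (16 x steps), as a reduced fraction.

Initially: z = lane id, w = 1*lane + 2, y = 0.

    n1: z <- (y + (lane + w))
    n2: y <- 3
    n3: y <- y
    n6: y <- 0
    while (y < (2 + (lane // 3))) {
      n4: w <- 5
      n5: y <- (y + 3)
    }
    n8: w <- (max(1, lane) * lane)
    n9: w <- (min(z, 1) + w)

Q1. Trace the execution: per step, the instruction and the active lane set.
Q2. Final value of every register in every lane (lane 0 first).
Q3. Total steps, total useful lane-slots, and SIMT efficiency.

step 0: z <- (y + (lane + w))        {0,1,2,3,4,5,6,7,8,9,10,11,12,13,14,15}
step 1: y <- 3                       {0,1,2,3,4,5,6,7,8,9,10,11,12,13,14,15}
step 2: y <- y                       {0,1,2,3,4,5,6,7,8,9,10,11,12,13,14,15}
step 3: y <- 0                       {0,1,2,3,4,5,6,7,8,9,10,11,12,13,14,15}
step 4: eval (y < (2 + (lane // 3))) {0,1,2,3,4,5,6,7,8,9,10,11,12,13,14,15}
step 5: w <- 5                       {0,1,2,3,4,5,6,7,8,9,10,11,12,13,14,15}
step 6: y <- (y + 3)                 {0,1,2,3,4,5,6,7,8,9,10,11,12,13,14,15}
step 7: eval (y < (2 + (lane // 3))) {0,1,2,3,4,5,6,7,8,9,10,11,12,13,14,15}
step 8: w <- 5                       {6,7,8,9,10,11,12,13,14,15}
step 9: y <- (y + 3)                 {6,7,8,9,10,11,12,13,14,15}
step 10: eval (y < (2 + (lane // 3))) {6,7,8,9,10,11,12,13,14,15}
step 11: w <- 5                       {15}
step 12: y <- (y + 3)                 {15}
step 13: eval (y < (2 + (lane // 3))) {15}
step 14: w <- (max(1, lane) * lane)   {0,1,2,3,4,5,6,7,8,9,10,11,12,13,14,15}
step 15: w <- (min(z, 1) + w)         {0,1,2,3,4,5,6,7,8,9,10,11,12,13,14,15}

Answer: 16 steps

z: 2,4,6,8,10,12,14,16,18,20,22,24,26,28,30,32
w: 1,2,5,10,17,26,37,50,65,82,101,122,145,170,197,226
y: 3,3,3,3,3,3,6,6,6,6,6,6,6,6,6,9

steps = 16; useful = 193; efficiency = 193/256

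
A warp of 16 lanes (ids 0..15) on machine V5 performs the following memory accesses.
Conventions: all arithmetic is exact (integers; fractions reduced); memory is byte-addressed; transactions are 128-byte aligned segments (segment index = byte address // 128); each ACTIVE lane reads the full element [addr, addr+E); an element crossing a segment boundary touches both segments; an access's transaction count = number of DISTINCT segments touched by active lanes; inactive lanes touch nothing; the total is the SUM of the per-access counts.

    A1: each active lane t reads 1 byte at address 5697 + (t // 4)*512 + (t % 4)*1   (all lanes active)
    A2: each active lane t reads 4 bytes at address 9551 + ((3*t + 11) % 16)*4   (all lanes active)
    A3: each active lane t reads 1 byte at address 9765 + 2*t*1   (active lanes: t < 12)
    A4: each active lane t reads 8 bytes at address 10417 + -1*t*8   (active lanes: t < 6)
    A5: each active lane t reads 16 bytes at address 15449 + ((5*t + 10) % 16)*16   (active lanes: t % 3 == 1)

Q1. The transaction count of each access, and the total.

A1: 4 transactions
A2: 2 transactions
A3: 1 transaction
A4: 1 transaction
A5: 1 transaction

Answer: 4,2,1,1,1; total 9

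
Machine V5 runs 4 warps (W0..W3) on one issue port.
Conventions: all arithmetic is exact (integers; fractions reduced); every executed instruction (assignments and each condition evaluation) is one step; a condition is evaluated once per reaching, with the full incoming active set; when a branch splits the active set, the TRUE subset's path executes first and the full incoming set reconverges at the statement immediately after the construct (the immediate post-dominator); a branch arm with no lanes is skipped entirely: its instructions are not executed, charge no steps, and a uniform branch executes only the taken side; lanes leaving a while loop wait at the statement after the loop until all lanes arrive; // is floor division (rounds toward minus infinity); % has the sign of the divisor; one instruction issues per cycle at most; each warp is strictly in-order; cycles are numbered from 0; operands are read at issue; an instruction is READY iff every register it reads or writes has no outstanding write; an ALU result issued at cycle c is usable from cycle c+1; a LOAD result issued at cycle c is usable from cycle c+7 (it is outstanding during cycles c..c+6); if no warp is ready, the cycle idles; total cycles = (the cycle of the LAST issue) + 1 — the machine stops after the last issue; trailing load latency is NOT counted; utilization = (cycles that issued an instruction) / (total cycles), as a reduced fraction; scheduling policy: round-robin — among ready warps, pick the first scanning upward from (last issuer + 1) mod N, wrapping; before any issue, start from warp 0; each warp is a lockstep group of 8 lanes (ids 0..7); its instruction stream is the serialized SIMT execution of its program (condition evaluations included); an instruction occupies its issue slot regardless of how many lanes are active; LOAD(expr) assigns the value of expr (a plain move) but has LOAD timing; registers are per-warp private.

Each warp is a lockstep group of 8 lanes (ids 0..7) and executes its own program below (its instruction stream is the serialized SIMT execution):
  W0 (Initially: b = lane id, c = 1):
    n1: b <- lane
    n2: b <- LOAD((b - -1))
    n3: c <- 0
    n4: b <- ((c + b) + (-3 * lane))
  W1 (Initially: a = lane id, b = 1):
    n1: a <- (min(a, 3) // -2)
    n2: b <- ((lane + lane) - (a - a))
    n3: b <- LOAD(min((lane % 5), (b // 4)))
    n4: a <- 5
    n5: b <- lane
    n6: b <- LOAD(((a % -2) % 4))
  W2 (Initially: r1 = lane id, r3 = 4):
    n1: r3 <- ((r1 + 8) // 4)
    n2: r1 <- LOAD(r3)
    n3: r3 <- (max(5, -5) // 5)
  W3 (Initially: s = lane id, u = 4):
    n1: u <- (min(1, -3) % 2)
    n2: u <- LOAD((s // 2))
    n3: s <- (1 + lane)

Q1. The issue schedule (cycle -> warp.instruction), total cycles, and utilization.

cycle 0: W0.I0
cycle 1: W1.I0
cycle 2: W2.I0
cycle 3: W3.I0
cycle 4: W0.I1
cycle 5: W1.I1
cycle 6: W2.I1
cycle 7: W3.I1
cycle 8: W0.I2
cycle 9: W1.I2
cycle 10: W2.I2
cycle 11: W3.I2
cycle 12: W0.I3
cycle 13: W1.I3
cycle 14: idle
cycle 15: idle
cycle 16: W1.I4
cycle 17: W1.I5

Answer: 18 cycles, utilization 8/9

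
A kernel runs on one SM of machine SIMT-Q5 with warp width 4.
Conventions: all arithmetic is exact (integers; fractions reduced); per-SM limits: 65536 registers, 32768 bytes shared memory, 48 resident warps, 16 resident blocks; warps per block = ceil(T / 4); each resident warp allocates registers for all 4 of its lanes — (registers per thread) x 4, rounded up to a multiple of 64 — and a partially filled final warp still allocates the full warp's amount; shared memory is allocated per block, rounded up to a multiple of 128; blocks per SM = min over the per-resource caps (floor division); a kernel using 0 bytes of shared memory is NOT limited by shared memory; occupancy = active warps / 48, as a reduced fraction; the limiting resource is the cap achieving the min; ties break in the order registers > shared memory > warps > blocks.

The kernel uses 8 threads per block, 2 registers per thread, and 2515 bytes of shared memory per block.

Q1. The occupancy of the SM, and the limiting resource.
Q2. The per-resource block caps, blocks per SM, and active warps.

Answer: occupancy 1/2, limited by shared memory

registers: 512 blocks
shared memory: 12 blocks
warps: 24 blocks
blocks: 16 blocks

Answer: 12 blocks, 24 active warps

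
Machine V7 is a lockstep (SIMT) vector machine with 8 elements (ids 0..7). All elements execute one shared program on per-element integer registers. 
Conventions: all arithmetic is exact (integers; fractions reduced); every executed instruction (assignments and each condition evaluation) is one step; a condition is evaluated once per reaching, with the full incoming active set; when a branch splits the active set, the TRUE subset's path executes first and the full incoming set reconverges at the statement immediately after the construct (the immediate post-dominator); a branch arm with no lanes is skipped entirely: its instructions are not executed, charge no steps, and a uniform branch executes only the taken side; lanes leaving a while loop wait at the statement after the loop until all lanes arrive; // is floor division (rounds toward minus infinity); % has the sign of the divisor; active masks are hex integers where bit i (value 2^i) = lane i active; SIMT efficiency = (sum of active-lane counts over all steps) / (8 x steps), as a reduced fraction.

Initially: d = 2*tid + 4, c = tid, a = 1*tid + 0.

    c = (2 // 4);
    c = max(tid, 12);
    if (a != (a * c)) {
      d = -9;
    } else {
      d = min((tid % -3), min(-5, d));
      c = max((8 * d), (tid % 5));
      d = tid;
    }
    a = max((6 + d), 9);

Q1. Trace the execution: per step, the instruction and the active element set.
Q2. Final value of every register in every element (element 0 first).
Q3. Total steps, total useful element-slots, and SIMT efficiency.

step 0: c <- (2 // 4)                0xff
step 1: c <- max(tid, 12)            0xff
step 2: eval (a != (a * c))          0xff
step 3: d <- -9                      0xfe
step 4: d <- min((tid % -3), min(-5, d)) 0x01
step 5: c <- max((8 * d), (tid % 5)) 0x01
step 6: d <- tid                     0x01
step 7: a <- max((6 + d), 9)         0xff

Answer: 8 steps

d: 0,-9,-9,-9,-9,-9,-9,-9
c: 0,12,12,12,12,12,12,12
a: 9,9,9,9,9,9,9,9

steps = 8; useful = 42; efficiency = 42/64 = 21/32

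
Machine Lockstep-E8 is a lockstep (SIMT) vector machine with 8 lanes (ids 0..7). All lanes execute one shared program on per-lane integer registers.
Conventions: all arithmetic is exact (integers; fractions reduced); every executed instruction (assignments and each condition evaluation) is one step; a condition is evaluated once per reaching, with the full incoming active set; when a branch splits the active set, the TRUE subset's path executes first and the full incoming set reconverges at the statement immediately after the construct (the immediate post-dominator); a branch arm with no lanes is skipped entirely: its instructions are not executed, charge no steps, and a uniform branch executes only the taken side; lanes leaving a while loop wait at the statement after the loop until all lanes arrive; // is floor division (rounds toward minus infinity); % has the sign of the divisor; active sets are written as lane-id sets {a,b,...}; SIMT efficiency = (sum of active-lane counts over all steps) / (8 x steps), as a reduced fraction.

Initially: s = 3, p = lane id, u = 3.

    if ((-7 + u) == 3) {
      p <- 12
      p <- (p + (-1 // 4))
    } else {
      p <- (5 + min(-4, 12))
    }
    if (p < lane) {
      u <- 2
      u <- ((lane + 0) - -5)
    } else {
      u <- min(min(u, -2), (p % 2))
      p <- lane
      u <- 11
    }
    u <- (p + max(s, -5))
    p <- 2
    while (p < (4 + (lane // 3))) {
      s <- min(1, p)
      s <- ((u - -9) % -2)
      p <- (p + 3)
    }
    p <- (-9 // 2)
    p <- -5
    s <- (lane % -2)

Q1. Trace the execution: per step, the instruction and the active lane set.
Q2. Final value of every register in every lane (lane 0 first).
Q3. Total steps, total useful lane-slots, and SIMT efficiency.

step 0: eval ((-7 + u) == 3)         {0,1,2,3,4,5,6,7}
step 1: p <- (5 + min(-4, 12))       {0,1,2,3,4,5,6,7}
step 2: eval (p < lane)              {0,1,2,3,4,5,6,7}
step 3: u <- 2                       {2,3,4,5,6,7}
step 4: u <- ((lane + 0) - -5)       {2,3,4,5,6,7}
step 5: u <- min(min(u, -2), (p % 2)) {0,1}
step 6: p <- lane                    {0,1}
step 7: u <- 11                      {0,1}
step 8: u <- (p + max(s, -5))        {0,1,2,3,4,5,6,7}
step 9: p <- 2                       {0,1,2,3,4,5,6,7}
step 10: eval (p < (4 + (lane // 3))) {0,1,2,3,4,5,6,7}
step 11: s <- min(1, p)               {0,1,2,3,4,5,6,7}
step 12: s <- ((u - -9) % -2)         {0,1,2,3,4,5,6,7}
step 13: p <- (p + 3)                 {0,1,2,3,4,5,6,7}
step 14: eval (p < (4 + (lane // 3))) {0,1,2,3,4,5,6,7}
step 15: s <- min(1, p)               {6,7}
step 16: s <- ((u - -9) % -2)         {6,7}
step 17: p <- (p + 3)                 {6,7}
step 18: eval (p < (4 + (lane // 3))) {6,7}
step 19: p <- (-9 // 2)               {0,1,2,3,4,5,6,7}
step 20: p <- -5                      {0,1,2,3,4,5,6,7}
step 21: s <- (lane % -2)             {0,1,2,3,4,5,6,7}

Answer: 22 steps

s: 0,-1,0,-1,0,-1,0,-1
p: -5,-5,-5,-5,-5,-5,-5,-5
u: 3,4,4,4,4,4,4,4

steps = 22; useful = 130; efficiency = 130/176 = 65/88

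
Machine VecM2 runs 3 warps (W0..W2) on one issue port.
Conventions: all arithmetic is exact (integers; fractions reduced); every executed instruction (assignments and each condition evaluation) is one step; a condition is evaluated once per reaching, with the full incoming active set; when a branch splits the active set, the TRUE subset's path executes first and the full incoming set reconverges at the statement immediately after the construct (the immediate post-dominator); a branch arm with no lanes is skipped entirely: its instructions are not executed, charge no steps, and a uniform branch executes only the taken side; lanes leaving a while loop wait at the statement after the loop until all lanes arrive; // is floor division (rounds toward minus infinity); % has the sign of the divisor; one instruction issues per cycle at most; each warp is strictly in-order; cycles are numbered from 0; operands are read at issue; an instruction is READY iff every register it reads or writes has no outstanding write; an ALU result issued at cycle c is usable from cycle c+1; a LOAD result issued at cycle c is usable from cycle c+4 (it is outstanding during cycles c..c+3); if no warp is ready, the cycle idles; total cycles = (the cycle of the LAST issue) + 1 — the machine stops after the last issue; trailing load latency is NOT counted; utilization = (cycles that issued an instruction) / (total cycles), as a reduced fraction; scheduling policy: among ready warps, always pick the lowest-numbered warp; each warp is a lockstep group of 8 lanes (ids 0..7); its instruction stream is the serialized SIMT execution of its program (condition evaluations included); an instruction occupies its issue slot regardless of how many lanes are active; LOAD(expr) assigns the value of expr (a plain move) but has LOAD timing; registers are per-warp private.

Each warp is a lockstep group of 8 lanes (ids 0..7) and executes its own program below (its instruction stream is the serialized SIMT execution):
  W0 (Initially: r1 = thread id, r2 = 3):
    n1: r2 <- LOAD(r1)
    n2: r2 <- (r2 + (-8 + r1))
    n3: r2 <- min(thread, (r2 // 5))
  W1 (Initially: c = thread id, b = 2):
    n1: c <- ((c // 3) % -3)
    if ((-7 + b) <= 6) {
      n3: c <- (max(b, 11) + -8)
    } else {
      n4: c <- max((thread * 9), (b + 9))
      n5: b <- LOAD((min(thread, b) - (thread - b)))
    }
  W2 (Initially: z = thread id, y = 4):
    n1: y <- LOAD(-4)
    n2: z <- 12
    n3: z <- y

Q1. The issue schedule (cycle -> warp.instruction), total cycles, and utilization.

cycle 0: W0.I0
cycle 1: W1.I0
cycle 2: W1.I1
cycle 3: W1.I2
cycle 4: W0.I1
cycle 5: W0.I2
cycle 6: W2.I0
cycle 7: W2.I1
cycle 8: idle
cycle 9: idle
cycle 10: W2.I2

Answer: 11 cycles, utilization 9/11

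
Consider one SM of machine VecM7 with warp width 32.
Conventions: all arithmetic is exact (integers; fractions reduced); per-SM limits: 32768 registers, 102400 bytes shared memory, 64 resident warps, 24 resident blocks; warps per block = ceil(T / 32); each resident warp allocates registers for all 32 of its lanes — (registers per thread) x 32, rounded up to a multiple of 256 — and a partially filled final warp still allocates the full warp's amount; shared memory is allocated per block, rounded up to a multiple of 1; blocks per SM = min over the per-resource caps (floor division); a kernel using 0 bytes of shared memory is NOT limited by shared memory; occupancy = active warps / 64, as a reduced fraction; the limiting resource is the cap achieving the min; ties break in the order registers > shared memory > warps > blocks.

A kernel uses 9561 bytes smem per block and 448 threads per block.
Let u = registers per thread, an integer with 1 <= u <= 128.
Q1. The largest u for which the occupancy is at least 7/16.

Answer: u = 32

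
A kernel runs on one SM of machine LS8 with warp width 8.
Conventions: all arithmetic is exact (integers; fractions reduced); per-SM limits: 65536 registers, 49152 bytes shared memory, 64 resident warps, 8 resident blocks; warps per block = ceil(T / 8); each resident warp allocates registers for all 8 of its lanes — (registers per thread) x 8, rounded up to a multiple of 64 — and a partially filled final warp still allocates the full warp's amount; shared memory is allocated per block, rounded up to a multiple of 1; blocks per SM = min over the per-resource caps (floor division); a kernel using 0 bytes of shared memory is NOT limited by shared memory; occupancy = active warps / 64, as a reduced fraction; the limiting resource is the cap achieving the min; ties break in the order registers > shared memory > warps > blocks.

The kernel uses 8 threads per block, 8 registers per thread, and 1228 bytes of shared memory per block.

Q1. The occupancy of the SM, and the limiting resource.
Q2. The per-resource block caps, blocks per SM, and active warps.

Answer: occupancy 1/8, limited by blocks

registers: 1024 blocks
shared memory: 40 blocks
warps: 64 blocks
blocks: 8 blocks

Answer: 8 blocks, 8 active warps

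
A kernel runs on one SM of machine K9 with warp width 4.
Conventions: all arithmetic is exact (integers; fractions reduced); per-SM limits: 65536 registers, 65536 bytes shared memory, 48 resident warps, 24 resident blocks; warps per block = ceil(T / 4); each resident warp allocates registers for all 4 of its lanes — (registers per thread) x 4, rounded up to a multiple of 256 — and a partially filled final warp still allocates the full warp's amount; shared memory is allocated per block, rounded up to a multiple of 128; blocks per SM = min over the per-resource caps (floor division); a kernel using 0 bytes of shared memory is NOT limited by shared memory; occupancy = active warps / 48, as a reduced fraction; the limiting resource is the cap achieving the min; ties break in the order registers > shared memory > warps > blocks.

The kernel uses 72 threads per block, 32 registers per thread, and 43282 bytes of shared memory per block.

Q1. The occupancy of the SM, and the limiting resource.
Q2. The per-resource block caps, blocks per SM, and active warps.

Answer: occupancy 3/8, limited by shared memory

registers: 14 blocks
shared memory: 1 block
warps: 2 blocks
blocks: 24 blocks

Answer: 1 block, 18 active warps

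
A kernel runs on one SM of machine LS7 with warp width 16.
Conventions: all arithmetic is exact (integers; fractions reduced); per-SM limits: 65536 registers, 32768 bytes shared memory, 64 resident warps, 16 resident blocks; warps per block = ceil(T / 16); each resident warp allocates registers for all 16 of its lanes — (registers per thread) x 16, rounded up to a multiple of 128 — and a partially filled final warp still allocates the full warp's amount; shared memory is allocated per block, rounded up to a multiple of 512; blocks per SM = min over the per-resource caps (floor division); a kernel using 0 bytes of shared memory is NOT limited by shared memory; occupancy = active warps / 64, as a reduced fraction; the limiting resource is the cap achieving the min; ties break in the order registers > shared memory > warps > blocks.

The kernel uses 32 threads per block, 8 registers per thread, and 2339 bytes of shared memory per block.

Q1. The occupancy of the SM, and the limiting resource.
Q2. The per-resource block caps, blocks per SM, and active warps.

Answer: occupancy 3/8, limited by shared memory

registers: 256 blocks
shared memory: 12 blocks
warps: 32 blocks
blocks: 16 blocks

Answer: 12 blocks, 24 active warps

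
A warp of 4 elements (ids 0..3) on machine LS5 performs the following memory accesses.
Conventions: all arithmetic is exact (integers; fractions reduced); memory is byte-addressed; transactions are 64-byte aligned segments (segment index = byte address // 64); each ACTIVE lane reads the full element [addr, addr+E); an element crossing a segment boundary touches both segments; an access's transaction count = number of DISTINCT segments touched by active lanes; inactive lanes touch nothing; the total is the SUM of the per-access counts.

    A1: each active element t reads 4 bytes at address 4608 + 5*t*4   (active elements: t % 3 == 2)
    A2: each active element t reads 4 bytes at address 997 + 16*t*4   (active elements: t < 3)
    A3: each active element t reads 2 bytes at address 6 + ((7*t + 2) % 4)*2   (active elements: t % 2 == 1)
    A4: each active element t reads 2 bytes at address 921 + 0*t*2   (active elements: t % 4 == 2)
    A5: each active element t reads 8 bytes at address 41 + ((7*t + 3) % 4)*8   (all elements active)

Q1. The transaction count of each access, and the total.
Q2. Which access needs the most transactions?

A1: 1 transaction
A2: 3 transactions
A3: 1 transaction
A4: 1 transaction
A5: 2 transactions

Answer: 1,3,1,1,2; total 8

Answer: A2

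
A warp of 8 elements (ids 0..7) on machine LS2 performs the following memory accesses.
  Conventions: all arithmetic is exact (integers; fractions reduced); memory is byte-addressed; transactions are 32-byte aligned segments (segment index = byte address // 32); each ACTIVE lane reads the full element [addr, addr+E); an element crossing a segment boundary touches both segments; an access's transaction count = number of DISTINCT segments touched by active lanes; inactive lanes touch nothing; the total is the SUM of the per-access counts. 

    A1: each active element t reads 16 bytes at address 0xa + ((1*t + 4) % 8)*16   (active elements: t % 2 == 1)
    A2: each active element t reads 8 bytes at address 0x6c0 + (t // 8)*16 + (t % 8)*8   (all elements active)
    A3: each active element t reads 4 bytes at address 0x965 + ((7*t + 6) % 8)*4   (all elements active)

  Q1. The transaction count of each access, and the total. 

A1: 5 transactions
A2: 2 transactions
A3: 2 transactions

Answer: 5,2,2; total 9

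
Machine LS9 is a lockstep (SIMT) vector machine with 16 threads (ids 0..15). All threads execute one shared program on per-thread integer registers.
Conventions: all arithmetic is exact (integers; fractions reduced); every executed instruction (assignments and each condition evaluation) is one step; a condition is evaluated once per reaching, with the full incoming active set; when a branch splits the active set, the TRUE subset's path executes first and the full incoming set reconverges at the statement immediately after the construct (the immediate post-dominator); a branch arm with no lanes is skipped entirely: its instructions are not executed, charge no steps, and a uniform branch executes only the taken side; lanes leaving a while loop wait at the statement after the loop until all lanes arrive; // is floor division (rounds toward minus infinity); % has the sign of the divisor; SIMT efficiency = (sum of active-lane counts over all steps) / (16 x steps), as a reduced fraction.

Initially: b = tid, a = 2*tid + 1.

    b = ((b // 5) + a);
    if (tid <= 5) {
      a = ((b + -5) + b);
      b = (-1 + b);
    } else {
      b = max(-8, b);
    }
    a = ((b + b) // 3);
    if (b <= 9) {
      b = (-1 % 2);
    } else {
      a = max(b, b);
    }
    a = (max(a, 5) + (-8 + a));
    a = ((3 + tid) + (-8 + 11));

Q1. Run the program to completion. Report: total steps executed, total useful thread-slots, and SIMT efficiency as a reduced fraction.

Answer: 11 steps, 134 useful, 67/88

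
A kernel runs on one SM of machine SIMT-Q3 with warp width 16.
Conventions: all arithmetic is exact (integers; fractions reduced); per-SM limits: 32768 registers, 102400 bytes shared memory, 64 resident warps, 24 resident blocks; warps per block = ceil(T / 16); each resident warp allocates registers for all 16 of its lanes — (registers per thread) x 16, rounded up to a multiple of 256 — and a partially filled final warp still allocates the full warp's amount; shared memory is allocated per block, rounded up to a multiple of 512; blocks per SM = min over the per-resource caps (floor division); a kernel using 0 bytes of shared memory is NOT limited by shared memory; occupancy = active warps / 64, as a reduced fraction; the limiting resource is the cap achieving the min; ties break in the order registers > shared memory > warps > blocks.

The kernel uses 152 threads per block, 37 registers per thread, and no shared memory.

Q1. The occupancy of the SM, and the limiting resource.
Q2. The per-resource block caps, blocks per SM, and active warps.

Answer: occupancy 5/8, limited by registers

registers: 4 blocks
shared memory: no limit (kernel uses none)
warps: 6 blocks
blocks: 24 blocks

Answer: 4 blocks, 40 active warps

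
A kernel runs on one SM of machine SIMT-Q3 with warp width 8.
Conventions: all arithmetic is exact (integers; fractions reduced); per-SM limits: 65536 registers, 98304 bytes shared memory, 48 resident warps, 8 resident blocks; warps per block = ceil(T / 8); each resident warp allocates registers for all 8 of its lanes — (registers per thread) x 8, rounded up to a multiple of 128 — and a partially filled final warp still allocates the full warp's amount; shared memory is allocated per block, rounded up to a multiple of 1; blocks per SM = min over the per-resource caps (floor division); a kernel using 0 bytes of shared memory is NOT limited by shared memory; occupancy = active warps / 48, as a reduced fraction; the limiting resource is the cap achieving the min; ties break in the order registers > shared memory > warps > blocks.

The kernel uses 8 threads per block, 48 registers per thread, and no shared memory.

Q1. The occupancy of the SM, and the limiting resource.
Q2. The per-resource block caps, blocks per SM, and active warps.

Answer: occupancy 1/6, limited by blocks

registers: 170 blocks
shared memory: no limit (kernel uses none)
warps: 48 blocks
blocks: 8 blocks

Answer: 8 blocks, 8 active warps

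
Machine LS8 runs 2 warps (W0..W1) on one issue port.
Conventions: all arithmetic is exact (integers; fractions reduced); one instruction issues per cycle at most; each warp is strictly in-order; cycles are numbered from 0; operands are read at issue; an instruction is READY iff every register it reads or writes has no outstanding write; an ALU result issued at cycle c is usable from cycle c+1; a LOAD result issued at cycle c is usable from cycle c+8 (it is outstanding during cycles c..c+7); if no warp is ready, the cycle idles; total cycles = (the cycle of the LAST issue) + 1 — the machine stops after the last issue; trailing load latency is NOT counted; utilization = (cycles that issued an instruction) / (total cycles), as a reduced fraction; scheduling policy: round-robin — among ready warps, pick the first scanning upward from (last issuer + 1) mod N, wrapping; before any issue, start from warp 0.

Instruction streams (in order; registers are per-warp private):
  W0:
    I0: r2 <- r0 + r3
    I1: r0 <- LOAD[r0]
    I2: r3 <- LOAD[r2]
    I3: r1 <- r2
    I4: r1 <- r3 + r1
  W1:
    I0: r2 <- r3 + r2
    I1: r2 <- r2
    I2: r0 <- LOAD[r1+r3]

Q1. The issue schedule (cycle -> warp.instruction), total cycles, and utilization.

cycle 0: W0.I0
cycle 1: W1.I0
cycle 2: W0.I1
cycle 3: W1.I1
cycle 4: W0.I2
cycle 5: W1.I2
cycle 6: W0.I3
cycle 7: idle
cycle 8: idle
cycle 9: idle
cycle 10: idle
cycle 11: idle
cycle 12: W0.I4

Answer: 13 cycles, utilization 8/13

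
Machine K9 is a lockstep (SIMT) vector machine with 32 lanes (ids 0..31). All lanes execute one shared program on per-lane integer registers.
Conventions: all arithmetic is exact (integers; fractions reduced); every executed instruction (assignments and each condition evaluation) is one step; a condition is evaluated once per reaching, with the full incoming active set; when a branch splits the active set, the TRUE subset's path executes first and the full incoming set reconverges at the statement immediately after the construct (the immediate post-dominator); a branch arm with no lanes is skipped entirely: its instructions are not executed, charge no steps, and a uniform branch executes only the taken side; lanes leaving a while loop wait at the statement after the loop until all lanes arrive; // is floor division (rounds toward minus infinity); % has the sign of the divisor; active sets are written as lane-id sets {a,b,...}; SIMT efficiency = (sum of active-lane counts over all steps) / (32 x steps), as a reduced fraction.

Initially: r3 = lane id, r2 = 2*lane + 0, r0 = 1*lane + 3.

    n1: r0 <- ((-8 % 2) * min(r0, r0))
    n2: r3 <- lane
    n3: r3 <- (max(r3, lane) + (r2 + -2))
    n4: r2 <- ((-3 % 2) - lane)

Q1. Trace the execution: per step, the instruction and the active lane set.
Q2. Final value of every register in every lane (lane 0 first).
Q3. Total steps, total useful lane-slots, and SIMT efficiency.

step 0: r0 <- ((-8 % 2) * min(r0, r0)) {0,1,2,3,4,5,6,7,8,9,10,11,12,13,14,15,16,17,18,19,20,21,22,23,24,25,26,27,28,29,30,31}
step 1: r3 <- lane                   {0,1,2,3,4,5,6,7,8,9,10,11,12,13,14,15,16,17,18,19,20,21,22,23,24,25,26,27,28,29,30,31}
step 2: r3 <- (max(r3, lane) + (r2 + -2)) {0,1,2,3,4,5,6,7,8,9,10,11,12,13,14,15,16,17,18,19,20,21,22,23,24,25,26,27,28,29,30,31}
step 3: r2 <- ((-3 % 2) - lane)      {0,1,2,3,4,5,6,7,8,9,10,11,12,13,14,15,16,17,18,19,20,21,22,23,24,25,26,27,28,29,30,31}

Answer: 4 steps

r3: -2,1,4,7,10,13,16,19,22,25,28,31,34,37,40,43,46,49,52,55,58,61,64,67,70,73,76,79,82,85,88,91
r2: 1,0,-1,-2,-3,-4,-5,-6,-7,-8,-9,-10,-11,-12,-13,-14,-15,-16,-17,-18,-19,-20,-21,-22,-23,-24,-25,-26,-27,-28,-29,-30
r0: 0,0,0,0,0,0,0,0,0,0,0,0,0,0,0,0,0,0,0,0,0,0,0,0,0,0,0,0,0,0,0,0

steps = 4; useful = 128; efficiency = 128/128 = 1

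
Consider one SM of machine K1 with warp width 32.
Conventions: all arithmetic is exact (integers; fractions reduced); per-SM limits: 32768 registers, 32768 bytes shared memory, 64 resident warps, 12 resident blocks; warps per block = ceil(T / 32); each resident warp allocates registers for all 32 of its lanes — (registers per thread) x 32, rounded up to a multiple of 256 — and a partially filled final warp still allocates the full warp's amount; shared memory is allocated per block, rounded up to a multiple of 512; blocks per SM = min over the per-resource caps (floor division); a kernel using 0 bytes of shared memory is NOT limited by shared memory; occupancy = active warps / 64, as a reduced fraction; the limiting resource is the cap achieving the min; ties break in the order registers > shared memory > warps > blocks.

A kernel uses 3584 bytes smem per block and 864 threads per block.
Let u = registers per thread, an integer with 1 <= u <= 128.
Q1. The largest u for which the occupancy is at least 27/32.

Answer: u = 16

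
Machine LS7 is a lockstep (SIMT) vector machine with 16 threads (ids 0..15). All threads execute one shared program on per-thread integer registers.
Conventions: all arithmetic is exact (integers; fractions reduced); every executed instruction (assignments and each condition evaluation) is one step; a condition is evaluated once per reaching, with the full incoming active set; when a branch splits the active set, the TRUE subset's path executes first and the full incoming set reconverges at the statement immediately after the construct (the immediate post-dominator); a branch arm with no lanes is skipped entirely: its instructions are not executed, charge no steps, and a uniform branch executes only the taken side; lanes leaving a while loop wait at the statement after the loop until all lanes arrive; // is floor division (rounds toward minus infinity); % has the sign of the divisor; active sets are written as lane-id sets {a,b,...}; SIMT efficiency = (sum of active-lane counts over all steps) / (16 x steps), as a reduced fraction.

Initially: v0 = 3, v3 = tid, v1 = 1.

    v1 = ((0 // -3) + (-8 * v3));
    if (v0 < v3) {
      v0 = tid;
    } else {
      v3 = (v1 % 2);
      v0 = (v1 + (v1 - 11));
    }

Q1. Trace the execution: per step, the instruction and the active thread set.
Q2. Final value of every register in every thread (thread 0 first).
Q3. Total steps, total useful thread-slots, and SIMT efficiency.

step 0: v1 <- ((0 // -3) + (-8 * v3)) {0,1,2,3,4,5,6,7,8,9,10,11,12,13,14,15}
step 1: eval (v0 < v3)               {0,1,2,3,4,5,6,7,8,9,10,11,12,13,14,15}
step 2: v0 <- tid                    {4,5,6,7,8,9,10,11,12,13,14,15}
step 3: v3 <- (v1 % 2)               {0,1,2,3}
step 4: v0 <- (v1 + (v1 - 11))       {0,1,2,3}

Answer: 5 steps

v0: -11,-27,-43,-59,4,5,6,7,8,9,10,11,12,13,14,15
v3: 0,0,0,0,4,5,6,7,8,9,10,11,12,13,14,15
v1: 0,-8,-16,-24,-32,-40,-48,-56,-64,-72,-80,-88,-96,-104,-112,-120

steps = 5; useful = 52; efficiency = 52/80 = 13/20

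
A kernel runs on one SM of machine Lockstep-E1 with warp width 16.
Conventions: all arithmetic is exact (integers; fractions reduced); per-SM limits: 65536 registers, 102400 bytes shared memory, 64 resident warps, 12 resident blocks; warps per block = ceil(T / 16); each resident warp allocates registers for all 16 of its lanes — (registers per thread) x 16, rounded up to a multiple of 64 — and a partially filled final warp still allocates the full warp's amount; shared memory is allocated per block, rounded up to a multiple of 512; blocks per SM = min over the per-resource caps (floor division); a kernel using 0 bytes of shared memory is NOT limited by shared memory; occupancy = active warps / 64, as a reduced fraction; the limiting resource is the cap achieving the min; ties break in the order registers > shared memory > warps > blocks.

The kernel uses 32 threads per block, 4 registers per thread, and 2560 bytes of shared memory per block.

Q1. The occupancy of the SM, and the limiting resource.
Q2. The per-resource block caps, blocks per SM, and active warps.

Answer: occupancy 3/8, limited by blocks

registers: 512 blocks
shared memory: 40 blocks
warps: 32 blocks
blocks: 12 blocks

Answer: 12 blocks, 24 active warps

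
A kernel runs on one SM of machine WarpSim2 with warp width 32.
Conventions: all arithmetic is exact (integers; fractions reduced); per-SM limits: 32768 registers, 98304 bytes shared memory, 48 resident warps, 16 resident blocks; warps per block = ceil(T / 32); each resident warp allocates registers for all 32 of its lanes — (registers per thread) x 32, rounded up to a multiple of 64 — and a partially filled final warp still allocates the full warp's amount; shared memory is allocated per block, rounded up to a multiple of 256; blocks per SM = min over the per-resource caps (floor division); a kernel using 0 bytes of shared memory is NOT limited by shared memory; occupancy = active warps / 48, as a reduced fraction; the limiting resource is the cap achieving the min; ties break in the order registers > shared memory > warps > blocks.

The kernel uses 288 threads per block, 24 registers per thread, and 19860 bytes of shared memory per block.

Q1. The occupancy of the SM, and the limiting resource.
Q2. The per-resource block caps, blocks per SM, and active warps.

Answer: occupancy 3/4, limited by registers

registers: 4 blocks
shared memory: 4 blocks
warps: 5 blocks
blocks: 16 blocks

Answer: 4 blocks, 36 active warps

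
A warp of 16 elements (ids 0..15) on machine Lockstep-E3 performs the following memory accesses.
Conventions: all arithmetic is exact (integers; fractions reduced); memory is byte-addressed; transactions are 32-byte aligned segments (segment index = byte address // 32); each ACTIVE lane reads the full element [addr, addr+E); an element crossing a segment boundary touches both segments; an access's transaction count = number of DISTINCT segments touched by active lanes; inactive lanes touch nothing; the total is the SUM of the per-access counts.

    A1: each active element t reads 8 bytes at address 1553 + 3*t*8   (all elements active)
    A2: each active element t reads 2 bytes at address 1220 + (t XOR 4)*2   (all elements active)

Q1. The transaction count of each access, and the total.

A1: 13 transactions
A2: 2 transactions

Answer: 13,2; total 15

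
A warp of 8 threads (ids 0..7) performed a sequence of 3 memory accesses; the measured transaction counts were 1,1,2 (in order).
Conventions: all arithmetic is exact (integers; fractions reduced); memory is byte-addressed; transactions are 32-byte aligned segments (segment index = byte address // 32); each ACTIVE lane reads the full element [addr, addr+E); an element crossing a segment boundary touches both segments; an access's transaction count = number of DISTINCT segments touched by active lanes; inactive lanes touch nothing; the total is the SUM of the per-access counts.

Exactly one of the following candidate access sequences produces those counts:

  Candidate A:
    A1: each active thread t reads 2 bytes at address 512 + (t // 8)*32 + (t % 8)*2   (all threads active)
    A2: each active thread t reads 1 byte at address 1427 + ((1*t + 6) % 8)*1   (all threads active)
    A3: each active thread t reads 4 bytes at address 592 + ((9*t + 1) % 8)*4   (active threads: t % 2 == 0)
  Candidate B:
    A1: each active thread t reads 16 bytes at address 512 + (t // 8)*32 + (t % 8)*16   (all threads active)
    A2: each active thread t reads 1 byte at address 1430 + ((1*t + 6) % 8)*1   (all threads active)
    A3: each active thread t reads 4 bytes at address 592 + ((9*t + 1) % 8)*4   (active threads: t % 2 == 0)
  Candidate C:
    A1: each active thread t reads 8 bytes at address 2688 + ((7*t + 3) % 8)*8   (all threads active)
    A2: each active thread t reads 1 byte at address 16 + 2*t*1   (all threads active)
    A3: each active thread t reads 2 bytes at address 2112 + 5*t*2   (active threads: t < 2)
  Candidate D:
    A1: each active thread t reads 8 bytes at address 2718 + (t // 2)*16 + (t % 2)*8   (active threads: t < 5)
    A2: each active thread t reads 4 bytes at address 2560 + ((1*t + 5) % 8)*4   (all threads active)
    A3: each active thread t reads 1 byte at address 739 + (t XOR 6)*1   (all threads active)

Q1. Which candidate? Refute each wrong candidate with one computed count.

B: A1 gives 4 transactions, not 1
C: A1 gives 2 transactions, not 1
D: A1 gives 3 transactions, not 1
A: all counts match (1,1,2)

Answer: A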